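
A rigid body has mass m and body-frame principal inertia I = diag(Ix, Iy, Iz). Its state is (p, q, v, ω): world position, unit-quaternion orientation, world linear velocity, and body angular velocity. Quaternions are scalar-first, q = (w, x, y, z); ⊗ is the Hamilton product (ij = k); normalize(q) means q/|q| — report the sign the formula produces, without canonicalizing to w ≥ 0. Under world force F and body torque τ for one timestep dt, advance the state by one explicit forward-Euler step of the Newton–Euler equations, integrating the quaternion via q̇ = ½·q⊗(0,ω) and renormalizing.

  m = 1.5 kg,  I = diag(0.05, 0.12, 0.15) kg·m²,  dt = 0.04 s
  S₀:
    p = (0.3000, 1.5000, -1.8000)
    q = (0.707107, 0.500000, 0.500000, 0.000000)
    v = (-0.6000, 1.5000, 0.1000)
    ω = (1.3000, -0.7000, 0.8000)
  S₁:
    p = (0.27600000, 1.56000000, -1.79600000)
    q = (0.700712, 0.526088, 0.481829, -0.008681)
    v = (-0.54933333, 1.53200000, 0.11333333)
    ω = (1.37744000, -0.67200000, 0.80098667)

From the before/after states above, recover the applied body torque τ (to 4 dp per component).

Δω = ω₁−ω₀ = (0.07744000, 0.02800000, 0.00098667)
ω₀×(Iω₀) = (-0.0168, -0.1040, -0.0637)
I·α + gyro = (0.0800, -0.0200, -0.0600)

τ = (0.0800, -0.0200, -0.0600)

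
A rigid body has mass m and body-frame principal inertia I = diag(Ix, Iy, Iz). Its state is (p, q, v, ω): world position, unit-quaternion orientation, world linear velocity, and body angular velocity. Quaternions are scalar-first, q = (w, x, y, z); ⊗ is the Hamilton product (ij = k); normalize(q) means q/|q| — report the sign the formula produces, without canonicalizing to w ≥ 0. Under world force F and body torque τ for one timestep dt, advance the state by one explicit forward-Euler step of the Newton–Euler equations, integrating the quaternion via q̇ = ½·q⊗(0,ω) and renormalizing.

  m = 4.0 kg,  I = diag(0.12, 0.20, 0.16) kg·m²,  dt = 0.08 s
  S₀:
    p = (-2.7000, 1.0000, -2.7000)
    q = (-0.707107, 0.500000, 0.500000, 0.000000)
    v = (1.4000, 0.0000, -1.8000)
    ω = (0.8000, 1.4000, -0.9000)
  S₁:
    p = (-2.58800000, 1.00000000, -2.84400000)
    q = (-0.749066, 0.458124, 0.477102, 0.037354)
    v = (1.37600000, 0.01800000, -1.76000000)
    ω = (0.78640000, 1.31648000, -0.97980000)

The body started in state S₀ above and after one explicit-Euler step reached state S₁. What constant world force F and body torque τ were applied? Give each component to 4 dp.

Δv = v₁−v₀ = (-0.02400000, 0.01800000, 0.04000000)
F = m·Δv/dt = (-1.2000, 0.9000, 2.0000)
Δω = ω₁−ω₀ = (-0.01360000, -0.08352000, -0.07980000)
gyro term ω₀×Iω₀ = (0.0504, 0.0288, 0.0896)
τ = I·(Δω/dt) + ω₀×(Iω₀) = (0.0300, -0.1800, -0.0700)

F = (-1.2000, 0.9000, 2.0000)
τ = (0.0300, -0.1800, -0.0700)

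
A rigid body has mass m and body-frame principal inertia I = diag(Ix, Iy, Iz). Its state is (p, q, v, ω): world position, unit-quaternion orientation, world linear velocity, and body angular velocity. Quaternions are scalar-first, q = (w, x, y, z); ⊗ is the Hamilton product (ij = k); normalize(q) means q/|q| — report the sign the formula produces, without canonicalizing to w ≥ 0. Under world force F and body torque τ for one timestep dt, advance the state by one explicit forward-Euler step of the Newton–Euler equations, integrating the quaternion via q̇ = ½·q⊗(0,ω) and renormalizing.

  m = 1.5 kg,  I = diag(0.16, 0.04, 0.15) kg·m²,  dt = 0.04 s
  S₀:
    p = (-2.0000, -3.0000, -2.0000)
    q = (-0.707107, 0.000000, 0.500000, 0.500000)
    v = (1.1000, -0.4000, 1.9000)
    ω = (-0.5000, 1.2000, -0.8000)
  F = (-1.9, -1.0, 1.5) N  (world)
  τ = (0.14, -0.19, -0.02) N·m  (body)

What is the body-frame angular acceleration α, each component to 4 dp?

gyro term ω×Iω = (-0.1056, 0.0040, 0.0720)
(τ − ω×Iω)/I = (1.5350, -4.8500, -0.6133)

α = (1.5350, -4.8500, -0.6133)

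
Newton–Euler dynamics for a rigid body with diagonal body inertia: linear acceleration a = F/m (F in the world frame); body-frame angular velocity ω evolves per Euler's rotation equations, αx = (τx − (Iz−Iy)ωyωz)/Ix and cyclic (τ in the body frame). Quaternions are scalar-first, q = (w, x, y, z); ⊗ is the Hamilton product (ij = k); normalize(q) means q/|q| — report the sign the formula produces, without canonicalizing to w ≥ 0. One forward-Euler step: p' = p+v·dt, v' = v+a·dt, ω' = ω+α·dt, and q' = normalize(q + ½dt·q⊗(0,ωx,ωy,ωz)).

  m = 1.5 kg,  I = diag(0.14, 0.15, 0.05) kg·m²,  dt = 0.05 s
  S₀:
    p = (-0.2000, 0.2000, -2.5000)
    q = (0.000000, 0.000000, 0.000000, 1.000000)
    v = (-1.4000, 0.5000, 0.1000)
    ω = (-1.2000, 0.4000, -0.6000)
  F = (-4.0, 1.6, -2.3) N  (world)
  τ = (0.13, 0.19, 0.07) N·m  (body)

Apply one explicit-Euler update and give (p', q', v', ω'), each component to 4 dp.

p' = (-0.2700, 0.2250, -2.4950)
q' = (0.0150, -0.0100, -0.0300, 0.9994)
v' = (-1.5333, 0.5533, 0.0233)
ω' = (-1.1621, 0.4417, -0.5252)

a = F/m = (-2.6667, 1.0667, -1.5333)
p + v·dt = (-0.2700, 0.2250, -2.4950)
v + (F/m)dt = (-1.5333, 0.5533, 0.0233)
gyro term ω×Iω = (0.0240, 0.0648, -0.0048)
α = I⁻¹(τ − ω×Iω) = (0.7571, 0.8347, 1.4960)
ω' = ω + α·dt = (-1.1621, 0.4417, -0.5252)
q⊗(0,ω) = (0.6000000, -0.4000000, -1.2000000, 0.0000000)
q' = normalize(q + ½dt·q⊗(0,ω)) = (0.0150, -0.0100, -0.0300, 0.9994)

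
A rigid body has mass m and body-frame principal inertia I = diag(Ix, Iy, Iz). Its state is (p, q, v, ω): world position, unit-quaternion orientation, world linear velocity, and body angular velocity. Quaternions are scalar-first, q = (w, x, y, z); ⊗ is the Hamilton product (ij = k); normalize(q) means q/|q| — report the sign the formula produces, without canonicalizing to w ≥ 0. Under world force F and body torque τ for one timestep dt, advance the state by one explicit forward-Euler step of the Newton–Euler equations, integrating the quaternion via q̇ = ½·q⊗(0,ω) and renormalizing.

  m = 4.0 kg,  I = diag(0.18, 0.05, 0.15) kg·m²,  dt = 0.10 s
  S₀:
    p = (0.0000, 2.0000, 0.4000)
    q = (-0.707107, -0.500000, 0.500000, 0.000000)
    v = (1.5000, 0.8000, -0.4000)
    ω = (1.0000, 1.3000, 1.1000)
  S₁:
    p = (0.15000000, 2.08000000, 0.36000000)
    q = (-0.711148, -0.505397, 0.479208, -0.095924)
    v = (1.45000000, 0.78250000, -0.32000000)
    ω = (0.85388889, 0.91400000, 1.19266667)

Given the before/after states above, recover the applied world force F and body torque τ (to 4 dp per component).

Δω = ω₁−ω₀ = (-0.14611111, -0.38600000, 0.09266667)
gyro term ω₀×Iω₀ = (0.1430, 0.0330, -0.1690)
τ = I·(Δω/dt) + ω₀×(Iω₀) = (-0.1200, -0.1600, -0.0300)
v₁ − v₀ = (-0.05000000, -0.01750000, 0.08000000)
applied force F = (-2.0000, -0.7000, 3.2000)

F = (-2.0000, -0.7000, 3.2000)
τ = (-0.1200, -0.1600, -0.0300)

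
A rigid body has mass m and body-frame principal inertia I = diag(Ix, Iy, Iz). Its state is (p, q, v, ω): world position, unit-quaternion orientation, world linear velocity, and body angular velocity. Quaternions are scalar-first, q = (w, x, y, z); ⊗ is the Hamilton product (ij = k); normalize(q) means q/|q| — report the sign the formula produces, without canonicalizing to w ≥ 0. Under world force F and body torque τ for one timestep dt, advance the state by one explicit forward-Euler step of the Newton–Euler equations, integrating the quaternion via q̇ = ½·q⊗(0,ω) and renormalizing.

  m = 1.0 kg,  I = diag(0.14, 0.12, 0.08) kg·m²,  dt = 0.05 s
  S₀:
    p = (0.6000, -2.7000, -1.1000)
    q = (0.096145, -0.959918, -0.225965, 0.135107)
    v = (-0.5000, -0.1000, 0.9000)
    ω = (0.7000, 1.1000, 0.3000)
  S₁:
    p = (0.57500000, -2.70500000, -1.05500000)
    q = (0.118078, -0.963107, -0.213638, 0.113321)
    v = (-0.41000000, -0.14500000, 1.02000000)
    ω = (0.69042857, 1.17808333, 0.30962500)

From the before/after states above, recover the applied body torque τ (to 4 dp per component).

ω₁ − ω₀ = (-0.00957143, 0.07808333, 0.00962500)
applied torque τ = (-0.0400, 0.2000, 0.0000)

τ = (-0.0400, 0.2000, 0.0000)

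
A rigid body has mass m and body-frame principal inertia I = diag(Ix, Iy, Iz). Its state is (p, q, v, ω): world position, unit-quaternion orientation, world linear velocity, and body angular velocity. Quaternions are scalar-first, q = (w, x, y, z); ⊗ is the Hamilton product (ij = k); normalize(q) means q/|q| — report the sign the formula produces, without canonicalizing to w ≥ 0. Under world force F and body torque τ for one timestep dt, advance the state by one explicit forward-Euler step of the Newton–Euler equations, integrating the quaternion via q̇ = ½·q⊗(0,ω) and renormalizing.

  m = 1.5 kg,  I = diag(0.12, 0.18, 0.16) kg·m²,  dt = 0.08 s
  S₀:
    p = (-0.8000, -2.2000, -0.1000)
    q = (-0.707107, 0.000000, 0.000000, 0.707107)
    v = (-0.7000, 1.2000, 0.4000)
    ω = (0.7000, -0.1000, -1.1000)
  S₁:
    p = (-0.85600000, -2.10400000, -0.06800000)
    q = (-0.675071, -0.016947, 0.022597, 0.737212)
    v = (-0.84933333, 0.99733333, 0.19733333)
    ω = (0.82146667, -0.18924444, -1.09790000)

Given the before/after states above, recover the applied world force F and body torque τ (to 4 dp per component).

Δv = v₁−v₀ = (-0.14933333, -0.20266667, -0.20266667)
applied force F = (-2.8000, -3.8000, -3.8000)
ω₁ − ω₀ = (0.12146667, -0.08924444, 0.00210000)
precession coupling = (-0.0022, 0.0308, -0.0042)
I·α + gyro = (0.1800, -0.1700, 0.0000)

F = (-2.8000, -3.8000, -3.8000)
τ = (0.1800, -0.1700, 0.0000)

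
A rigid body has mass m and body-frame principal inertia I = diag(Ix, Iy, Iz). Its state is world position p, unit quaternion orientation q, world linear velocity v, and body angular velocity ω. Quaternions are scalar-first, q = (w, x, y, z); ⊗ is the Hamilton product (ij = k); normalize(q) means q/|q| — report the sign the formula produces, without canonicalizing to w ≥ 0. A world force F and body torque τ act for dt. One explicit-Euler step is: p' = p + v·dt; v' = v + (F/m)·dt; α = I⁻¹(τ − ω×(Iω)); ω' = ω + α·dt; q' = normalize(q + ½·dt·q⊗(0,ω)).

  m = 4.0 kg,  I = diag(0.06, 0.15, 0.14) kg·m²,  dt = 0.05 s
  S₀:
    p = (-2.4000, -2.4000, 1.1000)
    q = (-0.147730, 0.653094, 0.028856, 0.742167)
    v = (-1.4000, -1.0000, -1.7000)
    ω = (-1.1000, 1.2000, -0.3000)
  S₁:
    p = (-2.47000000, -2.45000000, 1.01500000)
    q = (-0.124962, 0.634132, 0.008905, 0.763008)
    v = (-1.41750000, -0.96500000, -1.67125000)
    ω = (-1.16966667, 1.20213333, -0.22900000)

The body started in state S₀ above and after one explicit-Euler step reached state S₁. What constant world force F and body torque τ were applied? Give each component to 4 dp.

F = (-1.4000, 2.8000, 2.3000)
τ = (-0.0800, -0.0200, 0.0800)

Δω = ω₁−ω₀ = (-0.06966667, 0.00213333, 0.07100000)
I·α + gyro = (-0.0800, -0.0200, 0.0800)
velocity change Δv = (-0.01750000, 0.03500000, 0.02875000)
F = m·Δv/dt = (-1.4000, 2.8000, 2.3000)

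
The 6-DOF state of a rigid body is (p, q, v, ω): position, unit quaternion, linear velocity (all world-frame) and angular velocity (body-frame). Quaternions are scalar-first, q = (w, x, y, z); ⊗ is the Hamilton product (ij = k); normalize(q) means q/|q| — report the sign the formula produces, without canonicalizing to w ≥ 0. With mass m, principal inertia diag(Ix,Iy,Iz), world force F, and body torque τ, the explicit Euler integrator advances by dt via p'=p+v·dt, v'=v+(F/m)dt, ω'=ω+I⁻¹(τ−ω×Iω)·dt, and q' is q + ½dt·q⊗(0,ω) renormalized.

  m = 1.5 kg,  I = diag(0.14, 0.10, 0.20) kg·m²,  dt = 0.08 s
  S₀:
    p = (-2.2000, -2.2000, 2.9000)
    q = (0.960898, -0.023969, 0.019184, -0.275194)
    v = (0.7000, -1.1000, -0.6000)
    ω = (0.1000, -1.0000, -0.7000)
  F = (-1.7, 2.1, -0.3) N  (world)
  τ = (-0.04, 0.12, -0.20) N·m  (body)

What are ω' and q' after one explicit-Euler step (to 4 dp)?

ω×(Iω) gyroscopic = (0.0700, 0.0042, 0.0040)
(τ − ω×Iω)/I = (-0.7857, 1.1580, -1.0200)
ω + α·dt = (0.0371, -0.9074, -0.7816)
q⊗(0,ω) = (-0.1710549, -0.1925330, -1.0051957, -0.6505780)
q' = normalize(q + ½dt·q⊗(0,ω)) = (0.9529, -0.0316, -0.0210, -0.3009)

ω' = (0.0371, -0.9074, -0.7816)
q' = (0.9529, -0.0316, -0.0210, -0.3009)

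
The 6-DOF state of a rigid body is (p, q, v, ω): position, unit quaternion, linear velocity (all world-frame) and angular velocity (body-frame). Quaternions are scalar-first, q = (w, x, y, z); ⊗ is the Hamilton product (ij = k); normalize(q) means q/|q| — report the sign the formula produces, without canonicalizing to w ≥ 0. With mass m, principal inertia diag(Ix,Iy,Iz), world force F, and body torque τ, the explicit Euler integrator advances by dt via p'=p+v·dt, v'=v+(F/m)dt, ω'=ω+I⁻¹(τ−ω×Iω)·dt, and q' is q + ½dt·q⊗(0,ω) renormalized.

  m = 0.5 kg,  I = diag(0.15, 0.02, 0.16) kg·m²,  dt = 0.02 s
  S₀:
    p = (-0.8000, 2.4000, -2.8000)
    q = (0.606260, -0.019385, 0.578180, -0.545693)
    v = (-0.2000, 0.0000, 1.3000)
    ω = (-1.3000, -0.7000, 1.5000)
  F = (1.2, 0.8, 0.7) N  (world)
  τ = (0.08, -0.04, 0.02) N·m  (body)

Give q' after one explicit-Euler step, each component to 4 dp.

q' = (0.6181, -0.0224, 0.5812, -0.5288)

2q̇ = q⊗(0,ω) = (1.1980650, -0.3028531, 0.3140964, 1.6745935)
q' = normalize(q + ½dt·q⊗(0,ω)) = (0.6181, -0.0224, 0.5812, -0.5288)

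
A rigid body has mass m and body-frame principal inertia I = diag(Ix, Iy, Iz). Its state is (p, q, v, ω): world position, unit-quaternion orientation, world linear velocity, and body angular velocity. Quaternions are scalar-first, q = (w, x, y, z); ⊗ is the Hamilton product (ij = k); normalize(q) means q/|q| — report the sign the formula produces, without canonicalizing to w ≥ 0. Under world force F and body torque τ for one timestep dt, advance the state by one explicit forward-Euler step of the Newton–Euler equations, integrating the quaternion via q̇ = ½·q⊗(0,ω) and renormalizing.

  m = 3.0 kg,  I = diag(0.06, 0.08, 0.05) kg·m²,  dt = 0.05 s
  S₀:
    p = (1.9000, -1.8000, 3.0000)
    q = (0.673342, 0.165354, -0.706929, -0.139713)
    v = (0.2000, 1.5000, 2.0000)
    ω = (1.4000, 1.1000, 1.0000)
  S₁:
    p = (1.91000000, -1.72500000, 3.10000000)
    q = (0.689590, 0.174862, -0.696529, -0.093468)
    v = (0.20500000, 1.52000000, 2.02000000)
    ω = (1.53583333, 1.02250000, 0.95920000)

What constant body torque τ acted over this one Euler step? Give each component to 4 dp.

ω₁ − ω₀ = (0.13583333, -0.07750000, -0.04080000)
τ = I·(Δω/dt) + ω₀×(Iω₀) = (0.1300, -0.1100, -0.0100)

τ = (0.1300, -0.1100, -0.0100)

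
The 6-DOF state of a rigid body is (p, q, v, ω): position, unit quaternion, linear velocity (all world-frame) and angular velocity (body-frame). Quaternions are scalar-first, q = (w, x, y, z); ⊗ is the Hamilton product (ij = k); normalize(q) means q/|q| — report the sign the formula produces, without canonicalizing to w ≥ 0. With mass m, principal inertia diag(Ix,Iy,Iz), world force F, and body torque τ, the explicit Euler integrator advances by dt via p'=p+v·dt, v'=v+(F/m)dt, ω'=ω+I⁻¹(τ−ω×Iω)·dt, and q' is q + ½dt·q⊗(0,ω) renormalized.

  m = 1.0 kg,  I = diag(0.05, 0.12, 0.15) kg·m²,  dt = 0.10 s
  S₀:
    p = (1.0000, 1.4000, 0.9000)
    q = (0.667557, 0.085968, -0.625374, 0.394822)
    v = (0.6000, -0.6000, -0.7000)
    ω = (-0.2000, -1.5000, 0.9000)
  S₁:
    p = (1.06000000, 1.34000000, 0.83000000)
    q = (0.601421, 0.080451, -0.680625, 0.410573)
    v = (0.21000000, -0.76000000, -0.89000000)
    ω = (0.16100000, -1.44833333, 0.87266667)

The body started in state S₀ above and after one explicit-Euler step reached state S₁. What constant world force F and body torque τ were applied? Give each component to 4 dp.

F = (-3.9000, -1.6000, -1.9000)
τ = (0.1400, 0.0800, -0.0200)

ω₁ − ω₀ = (0.36100000, 0.05166667, -0.02733333)
applied torque τ = (0.1400, 0.0800, -0.0200)
v₁ − v₀ = (-0.39000000, -0.16000000, -0.19000000)
F = m·Δv/dt = (-3.9000, -1.6000, -1.9000)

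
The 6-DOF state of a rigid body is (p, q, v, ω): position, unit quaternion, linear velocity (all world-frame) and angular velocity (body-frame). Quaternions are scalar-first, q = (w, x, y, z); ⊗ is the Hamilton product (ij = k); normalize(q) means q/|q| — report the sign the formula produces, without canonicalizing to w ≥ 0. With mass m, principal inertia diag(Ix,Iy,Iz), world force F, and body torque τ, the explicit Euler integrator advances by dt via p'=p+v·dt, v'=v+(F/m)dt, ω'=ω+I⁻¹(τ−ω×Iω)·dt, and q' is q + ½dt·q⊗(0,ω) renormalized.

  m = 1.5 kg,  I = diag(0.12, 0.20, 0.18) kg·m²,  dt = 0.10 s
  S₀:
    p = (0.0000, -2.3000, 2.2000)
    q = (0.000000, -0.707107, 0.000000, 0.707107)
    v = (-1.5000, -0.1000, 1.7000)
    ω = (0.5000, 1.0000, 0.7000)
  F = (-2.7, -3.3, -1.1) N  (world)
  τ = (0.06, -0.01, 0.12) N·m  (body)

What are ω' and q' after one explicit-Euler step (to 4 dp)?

precession coupling ω×(Iω) = (-0.0140, -0.0210, 0.0400)
(τ − ω×Iω)/I = (0.6167, 0.0550, 0.4444)
new body rate ω' = (0.5617, 1.0055, 0.7444)
2q̇ = q⊗(0,ω) = (-0.1414214, -0.7071070, 0.8485284, -0.7071070)
updated quaternion q' = (-0.0071, -0.7409, 0.0423, 0.6703)

ω' = (0.5617, 1.0055, 0.7444)
q' = (-0.0071, -0.7409, 0.0423, 0.6703)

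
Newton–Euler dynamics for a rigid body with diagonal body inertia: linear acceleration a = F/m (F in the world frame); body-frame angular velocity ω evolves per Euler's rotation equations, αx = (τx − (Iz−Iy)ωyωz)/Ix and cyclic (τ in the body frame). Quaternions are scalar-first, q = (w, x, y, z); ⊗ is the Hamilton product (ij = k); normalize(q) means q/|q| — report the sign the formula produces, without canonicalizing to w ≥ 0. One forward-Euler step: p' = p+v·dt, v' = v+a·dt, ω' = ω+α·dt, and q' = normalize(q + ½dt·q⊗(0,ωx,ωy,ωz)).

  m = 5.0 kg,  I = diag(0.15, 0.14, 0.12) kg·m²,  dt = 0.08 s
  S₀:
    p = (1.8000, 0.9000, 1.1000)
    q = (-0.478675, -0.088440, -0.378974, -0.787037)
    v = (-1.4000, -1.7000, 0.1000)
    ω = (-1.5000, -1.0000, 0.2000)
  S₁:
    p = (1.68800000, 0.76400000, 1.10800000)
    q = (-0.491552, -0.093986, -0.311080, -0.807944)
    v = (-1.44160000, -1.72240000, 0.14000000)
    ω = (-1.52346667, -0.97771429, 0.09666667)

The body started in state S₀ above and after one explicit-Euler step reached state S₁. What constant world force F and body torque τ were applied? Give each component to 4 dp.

F = (-2.6000, -1.4000, 2.5000)
τ = (-0.0400, 0.0300, -0.1700)

velocity change Δv = (-0.04160000, -0.02240000, 0.04000000)
applied force F = (-2.6000, -1.4000, 2.5000)
rate change Δω = (-0.02346667, 0.02228571, -0.10333333)
I·α + gyro = (-0.0400, 0.0300, -0.1700)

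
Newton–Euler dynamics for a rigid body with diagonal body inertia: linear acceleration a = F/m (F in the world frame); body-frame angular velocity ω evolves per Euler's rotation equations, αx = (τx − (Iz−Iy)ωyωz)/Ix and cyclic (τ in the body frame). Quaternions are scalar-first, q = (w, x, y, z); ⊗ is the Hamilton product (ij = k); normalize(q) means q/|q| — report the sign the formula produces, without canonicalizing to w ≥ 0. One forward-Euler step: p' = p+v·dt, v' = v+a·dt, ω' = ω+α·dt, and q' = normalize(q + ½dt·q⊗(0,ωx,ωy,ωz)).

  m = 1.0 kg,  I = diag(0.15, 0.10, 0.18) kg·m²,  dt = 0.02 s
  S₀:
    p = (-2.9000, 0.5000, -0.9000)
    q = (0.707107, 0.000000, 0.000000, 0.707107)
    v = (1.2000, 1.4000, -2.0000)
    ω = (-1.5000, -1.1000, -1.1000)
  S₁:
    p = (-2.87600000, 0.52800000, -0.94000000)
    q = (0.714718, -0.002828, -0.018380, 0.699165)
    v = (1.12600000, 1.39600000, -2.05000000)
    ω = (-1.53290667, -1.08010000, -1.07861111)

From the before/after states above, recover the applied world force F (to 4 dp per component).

velocity change Δv = (-0.07400000, -0.00400000, -0.05000000)
applied force F = (-3.7000, -0.2000, -2.5000)

F = (-3.7000, -0.2000, -2.5000)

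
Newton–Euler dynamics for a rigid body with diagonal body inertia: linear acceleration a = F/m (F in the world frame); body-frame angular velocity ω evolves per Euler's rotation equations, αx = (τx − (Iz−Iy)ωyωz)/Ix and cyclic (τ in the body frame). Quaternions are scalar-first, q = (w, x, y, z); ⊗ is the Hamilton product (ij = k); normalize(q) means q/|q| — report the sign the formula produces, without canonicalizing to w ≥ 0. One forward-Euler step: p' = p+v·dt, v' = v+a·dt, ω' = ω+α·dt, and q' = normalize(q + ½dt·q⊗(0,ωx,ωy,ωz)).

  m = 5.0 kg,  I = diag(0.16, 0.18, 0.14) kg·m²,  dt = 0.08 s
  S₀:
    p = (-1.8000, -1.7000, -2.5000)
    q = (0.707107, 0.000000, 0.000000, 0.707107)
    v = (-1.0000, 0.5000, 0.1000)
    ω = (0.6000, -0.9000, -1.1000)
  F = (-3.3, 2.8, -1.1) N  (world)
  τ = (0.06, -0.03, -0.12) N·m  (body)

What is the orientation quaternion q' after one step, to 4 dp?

q' = (0.7368, 0.0423, -0.0085, 0.6747)

Hamilton product q⊗(0,ω) = (0.7778177, 1.0606605, -0.2121321, -0.7778177)
q' = normalize(q + ½dt·q⊗(0,ω)) = (0.7368, 0.0423, -0.0085, 0.6747)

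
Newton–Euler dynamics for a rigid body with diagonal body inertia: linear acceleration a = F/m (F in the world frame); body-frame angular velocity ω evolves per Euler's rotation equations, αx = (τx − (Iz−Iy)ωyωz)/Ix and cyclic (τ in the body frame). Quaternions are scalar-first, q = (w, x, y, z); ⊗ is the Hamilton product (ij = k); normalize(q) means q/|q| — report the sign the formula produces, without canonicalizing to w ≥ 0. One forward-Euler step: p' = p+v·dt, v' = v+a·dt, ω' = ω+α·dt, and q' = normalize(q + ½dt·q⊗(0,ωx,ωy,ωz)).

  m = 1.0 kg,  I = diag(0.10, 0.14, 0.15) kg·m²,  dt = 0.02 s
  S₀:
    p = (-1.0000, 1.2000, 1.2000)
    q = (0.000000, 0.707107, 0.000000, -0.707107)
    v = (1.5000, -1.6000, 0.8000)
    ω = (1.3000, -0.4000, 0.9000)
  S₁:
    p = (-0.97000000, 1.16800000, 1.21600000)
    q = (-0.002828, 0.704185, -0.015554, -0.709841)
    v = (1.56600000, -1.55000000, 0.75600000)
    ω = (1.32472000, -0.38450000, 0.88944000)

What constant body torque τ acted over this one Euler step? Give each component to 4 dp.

rate change Δω = (0.02472000, 0.01550000, -0.01056000)
applied torque τ = (0.1200, 0.0500, -0.1000)

τ = (0.1200, 0.0500, -0.1000)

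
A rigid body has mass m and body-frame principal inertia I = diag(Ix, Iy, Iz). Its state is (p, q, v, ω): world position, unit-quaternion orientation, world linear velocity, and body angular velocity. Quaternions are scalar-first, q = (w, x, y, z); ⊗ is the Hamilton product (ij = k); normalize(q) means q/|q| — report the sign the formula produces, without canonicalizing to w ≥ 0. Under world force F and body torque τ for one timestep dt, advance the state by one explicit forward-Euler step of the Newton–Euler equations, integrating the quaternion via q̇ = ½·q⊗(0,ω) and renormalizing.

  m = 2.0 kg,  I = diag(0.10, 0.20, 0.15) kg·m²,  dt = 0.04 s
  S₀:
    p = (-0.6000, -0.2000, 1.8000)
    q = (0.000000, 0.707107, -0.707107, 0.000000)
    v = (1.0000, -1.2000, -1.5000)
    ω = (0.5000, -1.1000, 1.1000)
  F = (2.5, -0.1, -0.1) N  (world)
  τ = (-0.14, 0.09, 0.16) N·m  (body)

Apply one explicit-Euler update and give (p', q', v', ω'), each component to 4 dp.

p' = (-0.5600, -0.2480, 1.7400)
q' = (-0.0226, 0.6912, -0.7223, -0.0085)
v' = (1.0500, -1.2020, -1.5020)
ω' = (0.4198, -1.0765, 1.1573)

p' = p + v·dt = (-0.5600, -0.2480, 1.7400)
new velocity v' = (1.0500, -1.2020, -1.5020)
precession coupling ω×(Iω) = (0.0605, -0.0275, -0.0550)
α = I⁻¹(τ − ω×Iω) = (-2.0050, 0.5875, 1.4333)
ω' = ω + α·dt = (0.4198, -1.0765, 1.1573)
Hamilton product q⊗(0,ω) = (-1.1313712, -0.7778177, -0.7778177, -0.4242642)
updated quaternion q' = (-0.0226, 0.6912, -0.7223, -0.0085)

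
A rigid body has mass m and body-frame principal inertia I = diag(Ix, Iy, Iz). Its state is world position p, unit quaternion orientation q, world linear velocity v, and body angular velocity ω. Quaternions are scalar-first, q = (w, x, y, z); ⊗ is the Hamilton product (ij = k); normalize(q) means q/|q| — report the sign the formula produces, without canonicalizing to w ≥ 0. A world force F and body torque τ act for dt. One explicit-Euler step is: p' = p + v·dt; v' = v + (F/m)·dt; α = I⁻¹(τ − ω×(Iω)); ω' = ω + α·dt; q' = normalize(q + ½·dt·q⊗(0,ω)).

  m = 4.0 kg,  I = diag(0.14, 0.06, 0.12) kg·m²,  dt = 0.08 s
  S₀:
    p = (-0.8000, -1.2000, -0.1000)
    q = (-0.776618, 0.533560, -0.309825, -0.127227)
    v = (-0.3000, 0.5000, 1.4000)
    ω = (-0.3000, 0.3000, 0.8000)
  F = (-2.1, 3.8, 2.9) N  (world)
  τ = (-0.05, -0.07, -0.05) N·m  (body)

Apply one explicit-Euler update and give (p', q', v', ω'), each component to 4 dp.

new position p' = (-0.8240, -1.1600, 0.0120)
new velocity v' = (-0.3420, 0.5760, 1.4580)
α = I⁻¹(τ − ω×Iω) = (-0.4600, -1.0867, -0.4767)
ω + α·dt = (-0.3368, 0.2131, 0.7619)
Hamilton product q⊗(0,ω) = (0.3547971, 0.0232935, -0.6216653, -0.5541739)
q + ½dt·q⊗(0,ω), renormalized = (-0.7619, 0.5341, -0.3345, -0.1493)

p' = (-0.8240, -1.1600, 0.0120)
q' = (-0.7619, 0.5341, -0.3345, -0.1493)
v' = (-0.3420, 0.5760, 1.4580)
ω' = (-0.3368, 0.2131, 0.7619)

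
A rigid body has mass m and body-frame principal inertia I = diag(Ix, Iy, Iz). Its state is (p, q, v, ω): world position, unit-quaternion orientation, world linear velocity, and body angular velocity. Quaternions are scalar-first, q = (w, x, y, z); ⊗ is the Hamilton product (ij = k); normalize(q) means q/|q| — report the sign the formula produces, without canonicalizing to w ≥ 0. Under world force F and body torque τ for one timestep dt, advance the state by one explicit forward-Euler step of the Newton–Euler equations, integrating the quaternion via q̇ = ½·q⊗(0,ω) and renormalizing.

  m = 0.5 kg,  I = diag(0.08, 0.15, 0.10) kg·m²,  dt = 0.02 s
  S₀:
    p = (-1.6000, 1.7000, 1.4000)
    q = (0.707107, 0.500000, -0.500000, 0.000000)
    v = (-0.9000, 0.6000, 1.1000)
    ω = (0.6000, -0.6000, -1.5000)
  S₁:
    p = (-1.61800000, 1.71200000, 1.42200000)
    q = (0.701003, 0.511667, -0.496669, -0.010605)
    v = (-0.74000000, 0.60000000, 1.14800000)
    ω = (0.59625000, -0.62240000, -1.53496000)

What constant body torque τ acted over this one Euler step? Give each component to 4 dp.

τ = (-0.0600, -0.1500, -0.2000)

Δω = ω₁−ω₀ = (-0.00375000, -0.02240000, -0.03496000)
I·α + gyro = (-0.0600, -0.1500, -0.2000)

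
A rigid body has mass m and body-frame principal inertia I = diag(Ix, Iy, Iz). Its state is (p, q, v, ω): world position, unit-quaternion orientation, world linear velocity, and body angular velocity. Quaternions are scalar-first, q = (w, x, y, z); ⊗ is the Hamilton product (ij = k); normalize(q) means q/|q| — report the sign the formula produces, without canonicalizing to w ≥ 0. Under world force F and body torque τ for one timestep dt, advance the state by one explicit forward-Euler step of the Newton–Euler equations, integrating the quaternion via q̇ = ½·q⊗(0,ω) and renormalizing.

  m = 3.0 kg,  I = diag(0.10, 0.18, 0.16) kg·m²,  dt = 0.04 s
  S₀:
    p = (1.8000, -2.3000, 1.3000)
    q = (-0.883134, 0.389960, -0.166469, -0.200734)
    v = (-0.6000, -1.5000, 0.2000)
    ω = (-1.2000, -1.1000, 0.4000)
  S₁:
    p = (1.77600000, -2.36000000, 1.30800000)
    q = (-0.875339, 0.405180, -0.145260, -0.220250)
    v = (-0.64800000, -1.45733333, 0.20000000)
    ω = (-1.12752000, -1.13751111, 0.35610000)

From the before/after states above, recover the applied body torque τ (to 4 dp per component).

ω₁ − ω₀ = (0.07248000, -0.03751111, -0.04390000)
ω₀×(Iω₀) = (0.0088, 0.0288, 0.1056)
applied torque τ = (0.1900, -0.1400, -0.0700)

τ = (0.1900, -0.1400, -0.0700)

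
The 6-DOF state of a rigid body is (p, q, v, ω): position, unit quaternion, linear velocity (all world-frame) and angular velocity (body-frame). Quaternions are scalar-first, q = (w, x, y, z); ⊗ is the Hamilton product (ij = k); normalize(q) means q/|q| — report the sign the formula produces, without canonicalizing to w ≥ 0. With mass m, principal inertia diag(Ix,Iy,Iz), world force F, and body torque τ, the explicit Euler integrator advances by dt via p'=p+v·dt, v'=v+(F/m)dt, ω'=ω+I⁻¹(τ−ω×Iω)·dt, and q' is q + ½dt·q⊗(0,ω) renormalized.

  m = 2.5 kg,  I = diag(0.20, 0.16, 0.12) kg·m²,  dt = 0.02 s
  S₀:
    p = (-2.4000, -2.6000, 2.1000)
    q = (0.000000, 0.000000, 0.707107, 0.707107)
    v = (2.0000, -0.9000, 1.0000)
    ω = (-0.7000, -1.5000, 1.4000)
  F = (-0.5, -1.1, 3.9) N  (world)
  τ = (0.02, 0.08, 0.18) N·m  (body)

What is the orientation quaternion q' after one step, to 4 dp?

2q̇ = q⊗(0,ω) = (0.0707107, 2.0506103, -0.4949749, 0.4949749)
q' = normalize(q + ½dt·q⊗(0,ω)) = (0.0007, 0.0205, 0.7020, 0.7119)

q' = (0.0007, 0.0205, 0.7020, 0.7119)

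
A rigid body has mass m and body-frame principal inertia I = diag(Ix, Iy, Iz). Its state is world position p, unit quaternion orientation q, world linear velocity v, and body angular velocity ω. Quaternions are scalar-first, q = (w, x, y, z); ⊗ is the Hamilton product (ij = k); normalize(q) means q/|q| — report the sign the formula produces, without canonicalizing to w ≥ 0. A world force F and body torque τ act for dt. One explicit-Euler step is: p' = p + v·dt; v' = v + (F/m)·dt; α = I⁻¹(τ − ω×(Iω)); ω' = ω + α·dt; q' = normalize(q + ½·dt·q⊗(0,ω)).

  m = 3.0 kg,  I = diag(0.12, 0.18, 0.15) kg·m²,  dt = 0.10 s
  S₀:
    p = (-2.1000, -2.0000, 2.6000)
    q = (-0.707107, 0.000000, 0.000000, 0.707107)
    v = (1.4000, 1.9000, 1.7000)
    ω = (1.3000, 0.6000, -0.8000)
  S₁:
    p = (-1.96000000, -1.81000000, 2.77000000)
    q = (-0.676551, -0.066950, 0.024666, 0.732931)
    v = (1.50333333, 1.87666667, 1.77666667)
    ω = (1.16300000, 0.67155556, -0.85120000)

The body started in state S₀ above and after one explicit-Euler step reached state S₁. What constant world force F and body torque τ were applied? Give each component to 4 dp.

F = (3.1000, -0.7000, 2.3000)
τ = (-0.1500, 0.1600, -0.0300)

Δω = ω₁−ω₀ = (-0.13700000, 0.07155556, -0.05120000)
precession coupling = (0.0144, 0.0312, 0.0468)
I·α + gyro = (-0.1500, 0.1600, -0.0300)
v₁ − v₀ = (0.10333333, -0.02333333, 0.07666667)
F = m·Δv/dt = (3.1000, -0.7000, 2.3000)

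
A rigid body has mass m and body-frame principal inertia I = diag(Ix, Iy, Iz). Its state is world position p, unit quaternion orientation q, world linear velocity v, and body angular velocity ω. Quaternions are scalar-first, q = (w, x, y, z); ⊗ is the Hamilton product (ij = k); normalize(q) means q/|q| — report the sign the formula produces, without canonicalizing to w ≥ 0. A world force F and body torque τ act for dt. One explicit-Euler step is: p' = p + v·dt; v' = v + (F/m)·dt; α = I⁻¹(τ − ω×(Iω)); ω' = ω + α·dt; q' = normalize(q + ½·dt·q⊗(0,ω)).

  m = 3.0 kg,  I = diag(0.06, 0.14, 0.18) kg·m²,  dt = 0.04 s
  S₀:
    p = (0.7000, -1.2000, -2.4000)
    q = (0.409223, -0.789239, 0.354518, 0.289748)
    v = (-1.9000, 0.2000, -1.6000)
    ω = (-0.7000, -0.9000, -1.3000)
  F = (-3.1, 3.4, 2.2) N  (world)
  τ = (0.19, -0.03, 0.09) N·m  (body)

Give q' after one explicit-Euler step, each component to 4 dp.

q' = (0.4118, -0.7985, 0.3224, 0.2981)

q⊗(0,ω) = (0.1432713, -0.4865563, -1.5971350, 0.4264878)
updated quaternion q' = (0.4118, -0.7985, 0.3224, 0.2981)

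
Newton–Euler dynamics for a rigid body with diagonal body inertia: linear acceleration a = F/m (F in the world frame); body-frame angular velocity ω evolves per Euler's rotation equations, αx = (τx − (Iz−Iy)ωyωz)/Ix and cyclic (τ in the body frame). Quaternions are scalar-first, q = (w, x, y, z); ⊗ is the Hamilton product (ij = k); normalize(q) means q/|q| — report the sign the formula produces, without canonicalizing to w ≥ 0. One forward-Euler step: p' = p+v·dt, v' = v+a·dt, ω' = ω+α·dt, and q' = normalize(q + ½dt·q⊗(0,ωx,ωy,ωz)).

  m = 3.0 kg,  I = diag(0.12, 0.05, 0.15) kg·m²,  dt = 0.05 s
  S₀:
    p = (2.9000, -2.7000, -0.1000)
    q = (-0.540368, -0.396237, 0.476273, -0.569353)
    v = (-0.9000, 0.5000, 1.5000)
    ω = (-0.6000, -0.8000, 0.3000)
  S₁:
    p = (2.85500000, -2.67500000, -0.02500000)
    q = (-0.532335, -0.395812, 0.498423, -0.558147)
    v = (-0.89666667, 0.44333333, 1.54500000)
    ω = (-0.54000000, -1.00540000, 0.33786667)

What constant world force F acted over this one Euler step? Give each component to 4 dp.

F = (0.2000, -3.4000, 2.7000)

v₁ − v₀ = (0.00333333, -0.05666667, 0.04500000)
applied force F = (0.2000, -3.4000, 2.7000)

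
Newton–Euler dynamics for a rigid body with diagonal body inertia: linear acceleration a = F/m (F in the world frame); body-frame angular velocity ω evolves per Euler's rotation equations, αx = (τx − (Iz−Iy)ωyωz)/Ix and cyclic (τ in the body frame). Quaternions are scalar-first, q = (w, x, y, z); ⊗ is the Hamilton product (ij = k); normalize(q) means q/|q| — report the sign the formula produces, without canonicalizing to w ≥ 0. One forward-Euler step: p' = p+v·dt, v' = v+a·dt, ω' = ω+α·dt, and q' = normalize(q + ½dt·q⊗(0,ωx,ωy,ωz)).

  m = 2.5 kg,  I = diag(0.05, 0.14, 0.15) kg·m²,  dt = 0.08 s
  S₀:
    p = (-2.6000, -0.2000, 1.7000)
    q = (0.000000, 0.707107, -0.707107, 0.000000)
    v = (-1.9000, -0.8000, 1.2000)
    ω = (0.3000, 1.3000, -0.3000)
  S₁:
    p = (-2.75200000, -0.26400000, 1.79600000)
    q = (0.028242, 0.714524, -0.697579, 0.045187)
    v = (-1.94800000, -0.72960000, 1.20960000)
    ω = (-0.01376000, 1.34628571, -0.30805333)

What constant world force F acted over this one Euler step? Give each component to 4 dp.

Δv = v₁−v₀ = (-0.04800000, 0.07040000, 0.00960000)
F = m·Δv/dt = (-1.5000, 2.2000, 0.3000)

F = (-1.5000, 2.2000, 0.3000)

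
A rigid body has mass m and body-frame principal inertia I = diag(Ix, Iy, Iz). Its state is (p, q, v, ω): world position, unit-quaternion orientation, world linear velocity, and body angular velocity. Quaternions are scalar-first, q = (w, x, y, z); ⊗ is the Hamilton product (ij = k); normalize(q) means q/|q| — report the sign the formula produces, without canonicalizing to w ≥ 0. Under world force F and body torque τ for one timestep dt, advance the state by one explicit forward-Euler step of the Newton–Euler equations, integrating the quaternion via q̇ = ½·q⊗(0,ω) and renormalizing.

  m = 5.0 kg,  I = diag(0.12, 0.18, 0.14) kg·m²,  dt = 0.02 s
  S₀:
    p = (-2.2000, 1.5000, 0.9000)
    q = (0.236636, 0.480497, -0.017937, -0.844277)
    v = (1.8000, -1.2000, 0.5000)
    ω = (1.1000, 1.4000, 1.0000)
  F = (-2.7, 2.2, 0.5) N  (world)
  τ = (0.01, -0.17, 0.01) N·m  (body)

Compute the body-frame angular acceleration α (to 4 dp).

ω×(Iω) gyroscopic = (-0.0560, -0.0220, 0.0924)
α = I⁻¹(τ − ω×Iω) = (0.5500, -0.8222, -0.5886)

α = (0.5500, -0.8222, -0.5886)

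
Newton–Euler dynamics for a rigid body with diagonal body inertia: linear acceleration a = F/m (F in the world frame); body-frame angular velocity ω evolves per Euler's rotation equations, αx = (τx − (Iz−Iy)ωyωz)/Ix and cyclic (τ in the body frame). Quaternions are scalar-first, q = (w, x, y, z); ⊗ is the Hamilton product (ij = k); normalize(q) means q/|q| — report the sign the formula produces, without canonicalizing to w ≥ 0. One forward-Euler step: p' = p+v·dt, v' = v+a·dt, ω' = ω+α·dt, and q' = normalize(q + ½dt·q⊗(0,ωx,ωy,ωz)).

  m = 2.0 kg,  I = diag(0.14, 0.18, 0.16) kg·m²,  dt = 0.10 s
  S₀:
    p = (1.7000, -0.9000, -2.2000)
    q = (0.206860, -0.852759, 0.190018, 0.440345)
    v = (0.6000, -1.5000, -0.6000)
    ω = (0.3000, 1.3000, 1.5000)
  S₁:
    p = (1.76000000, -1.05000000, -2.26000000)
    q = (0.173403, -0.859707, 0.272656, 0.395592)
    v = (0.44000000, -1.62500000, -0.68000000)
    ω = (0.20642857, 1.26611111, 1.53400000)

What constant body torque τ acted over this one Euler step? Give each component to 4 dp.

τ = (-0.1700, -0.0700, 0.0700)

rate change Δω = (-0.09357143, -0.03388889, 0.03400000)
τ = I·(Δω/dt) + ω₀×(Iω₀) = (-0.1700, -0.0700, 0.0700)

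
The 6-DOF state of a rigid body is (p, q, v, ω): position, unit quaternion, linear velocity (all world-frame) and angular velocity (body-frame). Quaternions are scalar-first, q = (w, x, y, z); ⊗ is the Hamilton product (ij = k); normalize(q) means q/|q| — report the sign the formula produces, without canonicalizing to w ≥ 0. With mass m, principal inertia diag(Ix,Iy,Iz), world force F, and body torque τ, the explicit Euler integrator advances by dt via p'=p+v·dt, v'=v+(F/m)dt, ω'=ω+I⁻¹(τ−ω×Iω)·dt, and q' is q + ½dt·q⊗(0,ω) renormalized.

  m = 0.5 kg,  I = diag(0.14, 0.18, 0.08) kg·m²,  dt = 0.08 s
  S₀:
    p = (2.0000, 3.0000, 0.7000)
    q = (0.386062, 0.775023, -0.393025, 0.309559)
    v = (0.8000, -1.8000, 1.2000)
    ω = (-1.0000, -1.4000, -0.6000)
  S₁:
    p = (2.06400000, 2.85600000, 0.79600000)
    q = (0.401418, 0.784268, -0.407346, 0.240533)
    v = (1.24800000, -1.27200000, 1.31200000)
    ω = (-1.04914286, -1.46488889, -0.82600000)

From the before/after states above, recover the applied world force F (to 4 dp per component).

Δv = v₁−v₀ = (0.44800000, 0.52800000, 0.11200000)
m·(v₁−v₀)/dt = (2.8000, 3.3000, 0.7000)

F = (2.8000, 3.3000, 0.7000)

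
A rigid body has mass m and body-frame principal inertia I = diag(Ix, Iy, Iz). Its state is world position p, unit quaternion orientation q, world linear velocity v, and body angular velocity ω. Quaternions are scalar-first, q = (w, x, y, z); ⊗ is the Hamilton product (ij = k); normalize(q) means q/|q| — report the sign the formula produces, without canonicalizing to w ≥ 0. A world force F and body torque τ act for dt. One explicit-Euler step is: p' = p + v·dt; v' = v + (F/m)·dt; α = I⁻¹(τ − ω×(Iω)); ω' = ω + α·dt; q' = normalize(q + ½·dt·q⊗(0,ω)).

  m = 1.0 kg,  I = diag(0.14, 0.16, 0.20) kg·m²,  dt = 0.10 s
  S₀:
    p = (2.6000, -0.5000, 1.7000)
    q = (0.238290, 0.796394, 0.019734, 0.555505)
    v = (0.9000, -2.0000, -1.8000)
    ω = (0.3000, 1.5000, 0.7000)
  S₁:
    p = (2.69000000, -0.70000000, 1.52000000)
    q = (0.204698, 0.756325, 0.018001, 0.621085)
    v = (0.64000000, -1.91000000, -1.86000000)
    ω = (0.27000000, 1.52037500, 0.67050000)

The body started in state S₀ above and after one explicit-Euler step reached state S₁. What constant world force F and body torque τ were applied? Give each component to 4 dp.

ω₁ − ω₀ = (-0.03000000, 0.02037500, -0.02950000)
gyro term ω₀×Iω₀ = (0.0420, -0.0126, 0.0090)
I·α + gyro = (0.0000, 0.0200, -0.0500)
Δv = v₁−v₀ = (-0.26000000, 0.09000000, -0.06000000)
m·(v₁−v₀)/dt = (-2.6000, 0.9000, -0.6000)

F = (-2.6000, 0.9000, -0.6000)
τ = (0.0000, 0.0200, -0.0500)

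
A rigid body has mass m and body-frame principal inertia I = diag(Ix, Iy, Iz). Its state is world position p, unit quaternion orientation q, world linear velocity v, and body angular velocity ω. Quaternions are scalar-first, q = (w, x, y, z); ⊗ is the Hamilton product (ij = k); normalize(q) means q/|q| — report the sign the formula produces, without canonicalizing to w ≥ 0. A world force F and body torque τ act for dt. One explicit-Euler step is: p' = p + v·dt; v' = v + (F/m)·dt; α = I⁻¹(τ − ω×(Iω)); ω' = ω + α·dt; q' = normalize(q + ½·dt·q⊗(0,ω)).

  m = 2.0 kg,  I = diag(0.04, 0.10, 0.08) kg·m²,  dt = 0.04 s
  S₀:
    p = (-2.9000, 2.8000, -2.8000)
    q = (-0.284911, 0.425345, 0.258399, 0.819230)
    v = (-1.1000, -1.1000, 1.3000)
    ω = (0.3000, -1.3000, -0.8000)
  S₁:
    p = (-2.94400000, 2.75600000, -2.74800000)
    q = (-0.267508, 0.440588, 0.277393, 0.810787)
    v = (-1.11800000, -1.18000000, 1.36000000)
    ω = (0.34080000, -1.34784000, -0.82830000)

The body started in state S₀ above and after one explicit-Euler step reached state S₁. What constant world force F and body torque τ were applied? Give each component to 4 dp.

rate change Δω = (0.04080000, -0.04784000, -0.02830000)
I·α + gyro = (0.0200, -0.1100, -0.0800)
Δv = v₁−v₀ = (-0.01800000, -0.08000000, 0.06000000)
F = m·Δv/dt = (-0.9000, -4.0000, 3.0000)

F = (-0.9000, -4.0000, 3.0000)
τ = (0.0200, -0.1100, -0.0800)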